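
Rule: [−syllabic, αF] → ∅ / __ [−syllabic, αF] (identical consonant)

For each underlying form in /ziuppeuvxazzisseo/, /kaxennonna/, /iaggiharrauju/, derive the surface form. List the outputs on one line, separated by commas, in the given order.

/ziuppeuvxazzisseo/: /pp/ is a geminate; the first /p/ deletes. /zz/ is a geminate; the first /z/ deletes. /ss/ is a geminate; the first /s/ deletes. → [ziupeuvxaziseo].
/kaxennonna/: /nn/ is a geminate; the first /n/ deletes. /nn/ is a geminate; the first /n/ deletes. → [kaxenona].
/iaggiharrauju/: /gg/ is a geminate; the first /g/ deletes. /rr/ is a geminate; the first /r/ deletes. → [iagiharauju].

ziupeuvxaziseo, kaxenona, iagiharauju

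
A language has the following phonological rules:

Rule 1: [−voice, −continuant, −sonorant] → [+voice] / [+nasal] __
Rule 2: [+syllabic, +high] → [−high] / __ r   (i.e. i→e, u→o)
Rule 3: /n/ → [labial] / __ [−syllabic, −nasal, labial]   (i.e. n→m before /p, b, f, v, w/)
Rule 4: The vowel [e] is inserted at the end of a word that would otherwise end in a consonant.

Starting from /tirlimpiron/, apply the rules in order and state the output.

terlimberone

Rule 1 (post-nasal voicing): /p/ is a voiceless stop immediately after the nasal /m/, so it voices to [b]. /tirlimpiron/ → tirlimbiron.
Rule 2 (pre-rhotic lowering): /i/ is a high vowel immediately before /r/, so it lowers to [e]. /i/ is a high vowel immediately before /r/, so it lowers to [e]. /tirlimbiron/ → terlimberon.
Rule 3 (nasal place assimilation): no segment meets the environment; /terlimberon/ is unchanged.
Rule 4 (final e-epenthesis): the form ends in the consonant /n/, so [e] is inserted word-finally. /terlimberon/ → terlimberone.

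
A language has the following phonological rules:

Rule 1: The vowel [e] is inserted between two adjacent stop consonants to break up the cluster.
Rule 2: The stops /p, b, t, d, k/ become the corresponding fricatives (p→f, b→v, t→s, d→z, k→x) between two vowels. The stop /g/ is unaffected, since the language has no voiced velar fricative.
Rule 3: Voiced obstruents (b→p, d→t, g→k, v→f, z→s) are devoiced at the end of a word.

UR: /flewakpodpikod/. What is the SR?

flewaxefozefixot

Rule 1 (stop-cluster e-epenthesis): /k/ and /p/ form a stop–stop cluster, so [e] is inserted between them. /d/ and /p/ form a stop–stop cluster, so [e] is inserted between them. /flewakpodpikod/ → flewakepodepikod.
Rule 2 (intervocalic spirantization): /k/ is a stop between vowels /a/ and /e/, so it spirantizes to the fricative [x]. /p/ is a stop between vowels /e/ and /o/, so it spirantizes to the fricative [f]. /d/ is a stop between vowels /o/ and /e/, so it spirantizes to the fricative [z]. /p/ is a stop between vowels /e/ and /i/, so it spirantizes to the fricative [f]. /k/ is a stop between vowels /i/ and /o/, so it spirantizes to the fricative [x]. /flewakepodepikod/ → flewaxefozefixod.
Rule 3 (final devoicing): /d/ is a voiced obstruent in word-final position, so it devoices to [t]. /flewaxefozefixod/ → flewaxefozefixot.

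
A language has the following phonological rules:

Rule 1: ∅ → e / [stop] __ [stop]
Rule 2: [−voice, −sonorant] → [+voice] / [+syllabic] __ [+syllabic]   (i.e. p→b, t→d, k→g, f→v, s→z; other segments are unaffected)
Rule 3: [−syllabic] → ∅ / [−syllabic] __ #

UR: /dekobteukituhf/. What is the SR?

Rule 1 (stop-cluster e-epenthesis): /b/ and /t/ form a stop–stop cluster, so [e] is inserted between them. /dekobteukituhf/ → dekobeteukituhf.
Rule 2 (intervocalic voicing): /k/ is a voiceless obstruent between vowels /e/ and /o/, so it voices to [g]. /t/ is a voiceless obstruent between vowels /e/ and /e/, so it voices to [d]. /k/ is a voiceless obstruent between vowels /u/ and /i/, so it voices to [g]. /t/ is a voiceless obstruent between vowels /i/ and /u/, so it voices to [d]. /dekobeteukituhf/ → degobedeugiduhf.
Rule 3 (final cluster simplification): /f/ is the second consonant of a word-final cluster /hf/, so it deletes. /degobedeugiduhf/ → degobedeugiduh.

degobedeugiduh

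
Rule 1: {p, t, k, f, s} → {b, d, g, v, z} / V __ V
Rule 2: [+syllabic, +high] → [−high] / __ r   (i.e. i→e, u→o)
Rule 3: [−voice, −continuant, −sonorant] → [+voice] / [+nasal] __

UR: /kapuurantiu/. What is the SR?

kabuorandiu

Rule 1 (intervocalic voicing): /p/ is a voiceless obstruent between vowels /a/ and /u/, so it voices to [b]. /kapuurantiu/ → kabuurantiu.
Rule 2 (pre-rhotic lowering): /u/ is a high vowel immediately before /r/, so it lowers to [o]. /kabuurantiu/ → kabuorantiu.
Rule 3 (post-nasal voicing): /t/ is a voiceless stop immediately after the nasal /n/, so it voices to [d]. /kabuorantiu/ → kabuorandiu.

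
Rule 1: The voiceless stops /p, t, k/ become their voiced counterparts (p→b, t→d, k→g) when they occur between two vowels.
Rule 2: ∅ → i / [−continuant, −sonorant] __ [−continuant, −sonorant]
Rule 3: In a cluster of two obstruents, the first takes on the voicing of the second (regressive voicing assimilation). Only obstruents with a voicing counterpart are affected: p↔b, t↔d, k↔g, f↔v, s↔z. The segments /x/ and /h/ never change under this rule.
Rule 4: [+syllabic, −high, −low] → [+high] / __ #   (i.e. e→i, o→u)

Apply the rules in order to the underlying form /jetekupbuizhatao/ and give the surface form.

Rule 1 (intervocalic voicing): /t/ is a voiceless stop between vowels /e/ and /e/, so it voices to [d]. /k/ is a voiceless stop between vowels /e/ and /u/, so it voices to [g]. /t/ is a voiceless stop between vowels /a/ and /a/, so it voices to [d]. /jetekupbuizhatao/ → jedegupbuizhadao.
Rule 2 (stop-cluster i-epenthesis): /p/ and /b/ form a stop–stop cluster, so [i] is inserted between them. /jedegupbuizhadao/ → jedegupibuizhadao.
Rule 3 (regressive voicing assimilation): /z/ precedes the voiceless obstruent /h/, so it devoices to [s] by assimilation. /jedegupibuizhadao/ → jedegupibuishadao.
Rule 4 (final vowel raising): /o/ is a mid vowel in word-final position, so it raises to [u]. /jedegupibuishadao/ → jedegupibuishadau.

jedegupibuishadau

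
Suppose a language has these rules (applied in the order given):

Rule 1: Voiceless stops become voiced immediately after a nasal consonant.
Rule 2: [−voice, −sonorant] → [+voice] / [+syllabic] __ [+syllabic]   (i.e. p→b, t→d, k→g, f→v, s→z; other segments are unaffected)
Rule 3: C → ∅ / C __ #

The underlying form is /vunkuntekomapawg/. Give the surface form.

vungundegomabaw

Rule 1 (post-nasal voicing): /k/ is a voiceless stop immediately after the nasal /n/, so it voices to [g]. /t/ is a voiceless stop immediately after the nasal /n/, so it voices to [d]. /vunkuntekomapawg/ → vungundekomapawg.
Rule 2 (intervocalic voicing): /k/ is a voiceless obstruent between vowels /e/ and /o/, so it voices to [g]. /p/ is a voiceless obstruent between vowels /a/ and /a/, so it voices to [b]. /vungundekomapawg/ → vungundegomabawg.
Rule 3 (final cluster simplification): /g/ is the second consonant of a word-final cluster /wg/, so it deletes. /vungundegomabawg/ → vungundegomabaw.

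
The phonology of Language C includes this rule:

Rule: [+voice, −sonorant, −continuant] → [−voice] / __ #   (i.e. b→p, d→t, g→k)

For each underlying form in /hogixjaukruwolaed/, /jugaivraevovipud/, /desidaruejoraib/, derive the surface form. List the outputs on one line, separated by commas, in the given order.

/hogixjaukruwolaed/: /d/ is a voiced stop in word-final position, so it devoices to [t]. → [hogixjaukruwolaet].
/jugaivraevovipud/: /d/ is a voiced stop in word-final position, so it devoices to [t]. → [jugaivraevoviput].
/desidaruejoraib/: /b/ is a voiced stop in word-final position, so it devoices to [p]. → [desidaruejoraip].

hogixjaukruwolaet, jugaivraevoviput, desidaruejoraip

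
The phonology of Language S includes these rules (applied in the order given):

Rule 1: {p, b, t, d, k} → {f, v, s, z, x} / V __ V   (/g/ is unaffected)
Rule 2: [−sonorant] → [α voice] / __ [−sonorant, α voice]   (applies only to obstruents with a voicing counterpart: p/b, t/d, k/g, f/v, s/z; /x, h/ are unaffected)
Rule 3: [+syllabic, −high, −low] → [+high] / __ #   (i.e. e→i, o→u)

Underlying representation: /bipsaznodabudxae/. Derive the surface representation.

Rule 1 (intervocalic spirantization): /d/ is a stop between vowels /o/ and /a/, so it spirantizes to the fricative [z]. /b/ is a stop between vowels /a/ and /u/, so it spirantizes to the fricative [v]. /bipsaznodabudxae/ → bipsaznozavudxae.
Rule 2 (regressive voicing assimilation): /d/ precedes the voiceless obstruent /x/, so it devoices to [t] by assimilation. /bipsaznozavudxae/ → bipsaznozavutxae.
Rule 3 (final vowel raising): /e/ is a mid vowel in word-final position, so it raises to [i]. /bipsaznozavutxae/ → bipsaznozavutxai.

bipsaznozavutxai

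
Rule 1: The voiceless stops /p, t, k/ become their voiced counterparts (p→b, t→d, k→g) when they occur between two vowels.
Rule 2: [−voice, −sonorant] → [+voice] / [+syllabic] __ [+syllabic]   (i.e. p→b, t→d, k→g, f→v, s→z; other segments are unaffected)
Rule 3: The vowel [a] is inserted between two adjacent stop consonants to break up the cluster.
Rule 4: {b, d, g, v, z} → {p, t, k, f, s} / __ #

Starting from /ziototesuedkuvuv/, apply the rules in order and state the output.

ziododezuedakuvuf

Rule 1 (intervocalic voicing): /t/ is a voiceless stop between vowels /o/ and /o/, so it voices to [d]. /t/ is a voiceless stop between vowels /o/ and /e/, so it voices to [d]. /ziototesuedkuvuv/ → ziododesuedkuvuv.
Rule 2 (intervocalic voicing): /s/ is a voiceless obstruent between vowels /e/ and /u/, so it voices to [z]. /ziododesuedkuvuv/ → ziododezuedkuvuv.
Rule 3 (stop-cluster a-epenthesis): /d/ and /k/ form a stop–stop cluster, so [a] is inserted between them. /ziododezuedkuvuv/ → ziododezuedakuvuv.
Rule 4 (final devoicing): /v/ is a voiced obstruent in word-final position, so it devoices to [f]. /ziododezuedakuvuv/ → ziododezuedakuvuf.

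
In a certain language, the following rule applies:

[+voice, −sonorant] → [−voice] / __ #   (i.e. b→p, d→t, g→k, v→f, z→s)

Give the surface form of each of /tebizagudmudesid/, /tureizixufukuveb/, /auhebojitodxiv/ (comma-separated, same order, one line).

/tebizagudmudesid/: /d/ is a voiced obstruent in word-final position, so it devoices to [t]. → [tebizagudmudesit].
/tureizixufukuveb/: /b/ is a voiced obstruent in word-final position, so it devoices to [p]. → [tureizixufukuvep].
/auhebojitodxiv/: /v/ is a voiced obstruent in word-final position, so it devoices to [f]. → [auhebojitodxif].

tebizagudmudesit, tureizixufukuvep, auhebojitodxif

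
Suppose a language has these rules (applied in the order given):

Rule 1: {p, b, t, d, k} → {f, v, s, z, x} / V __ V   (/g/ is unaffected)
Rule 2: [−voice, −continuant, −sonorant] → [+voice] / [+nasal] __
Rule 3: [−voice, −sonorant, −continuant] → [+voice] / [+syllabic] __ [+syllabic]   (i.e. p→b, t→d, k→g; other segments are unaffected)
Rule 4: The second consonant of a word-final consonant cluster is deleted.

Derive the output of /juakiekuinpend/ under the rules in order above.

Rule 1 (intervocalic spirantization): /k/ is a stop between vowels /a/ and /i/, so it spirantizes to the fricative [x]. /k/ is a stop between vowels /e/ and /u/, so it spirantizes to the fricative [x]. /juakiekuinpend/ → juaxiexuinpend.
Rule 2 (post-nasal voicing): /p/ is a voiceless stop immediately after the nasal /n/, so it voices to [b]. /juaxiexuinpend/ → juaxiexuinbend.
Rule 3 (intervocalic voicing): no segment meets the environment; /juaxiexuinbend/ is unchanged.
Rule 4 (final cluster simplification): /d/ is the second consonant of a word-final cluster /nd/, so it deletes. /juaxiexuinbend/ → juaxiexuinben.

juaxiexuinben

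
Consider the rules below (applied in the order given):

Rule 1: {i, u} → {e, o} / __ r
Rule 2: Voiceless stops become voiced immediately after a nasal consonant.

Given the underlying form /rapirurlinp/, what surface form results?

raperorlinb

Rule 1 (pre-rhotic lowering): /i/ is a high vowel immediately before /r/, so it lowers to [e]. /u/ is a high vowel immediately before /r/, so it lowers to [o]. /rapirurlinp/ → raperorlinp.
Rule 2 (post-nasal voicing): /p/ is a voiceless stop immediately after the nasal /n/, so it voices to [b]. /raperorlinp/ → raperorlinb.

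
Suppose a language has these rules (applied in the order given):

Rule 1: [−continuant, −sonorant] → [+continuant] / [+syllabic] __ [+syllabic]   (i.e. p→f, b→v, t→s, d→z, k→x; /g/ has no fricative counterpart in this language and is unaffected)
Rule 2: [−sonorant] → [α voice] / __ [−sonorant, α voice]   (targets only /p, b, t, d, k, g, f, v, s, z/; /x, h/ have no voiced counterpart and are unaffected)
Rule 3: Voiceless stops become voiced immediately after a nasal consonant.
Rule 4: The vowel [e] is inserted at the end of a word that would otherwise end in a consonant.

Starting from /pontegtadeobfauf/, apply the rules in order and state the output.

Rule 1 (intervocalic spirantization): /d/ is a stop between vowels /a/ and /e/, so it spirantizes to the fricative [z]. /pontegtadeobfauf/ → pontegtazeobfauf.
Rule 2 (regressive voicing assimilation): /g/ precedes the voiceless obstruent /t/, so it devoices to [k] by assimilation. /b/ precedes the voiceless obstruent /f/, so it devoices to [p] by assimilation. /pontegtazeobfauf/ → pontektazeopfauf.
Rule 3 (post-nasal voicing): /t/ is a voiceless stop immediately after the nasal /n/, so it voices to [d]. /pontektazeopfauf/ → pondektazeopfauf.
Rule 4 (final e-epenthesis): the form ends in the consonant /f/, so [e] is inserted word-finally. /pondektazeopfauf/ → pondektazeopfaufe.

pondektazeopfaufe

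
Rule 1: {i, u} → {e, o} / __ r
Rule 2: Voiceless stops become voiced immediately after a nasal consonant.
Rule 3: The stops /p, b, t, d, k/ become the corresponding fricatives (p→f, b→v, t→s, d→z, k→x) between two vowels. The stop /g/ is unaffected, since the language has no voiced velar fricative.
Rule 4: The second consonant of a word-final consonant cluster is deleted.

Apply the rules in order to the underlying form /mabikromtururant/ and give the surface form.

mavikromdororan

Rule 1 (pre-rhotic lowering): /u/ is a high vowel immediately before /r/, so it lowers to [o]. /u/ is a high vowel immediately before /r/, so it lowers to [o]. /mabikromtururant/ → mabikromtororant.
Rule 2 (post-nasal voicing): /t/ is a voiceless stop immediately after the nasal /m/, so it voices to [d]. /t/ is a voiceless stop immediately after the nasal /n/, so it voices to [d]. /mabikromtororant/ → mabikromdororand.
Rule 3 (intervocalic spirantization): /b/ is a stop between vowels /a/ and /i/, so it spirantizes to the fricative [v]. /mabikromdororand/ → mavikromdororand.
Rule 4 (final cluster simplification): /d/ is the second consonant of a word-final cluster /nd/, so it deletes. /mavikromdororand/ → mavikromdororan.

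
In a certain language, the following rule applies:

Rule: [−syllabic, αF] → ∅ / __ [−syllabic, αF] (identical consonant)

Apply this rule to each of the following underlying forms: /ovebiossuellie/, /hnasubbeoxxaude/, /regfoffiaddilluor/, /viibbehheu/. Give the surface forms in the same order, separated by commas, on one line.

/ovebiossuellie/: /ss/ is a geminate; the first /s/ deletes. /ll/ is a geminate; the first /l/ deletes. → [ovebiosuelie].
/hnasubbeoxxaude/: /bb/ is a geminate; the first /b/ deletes. /xx/ is a geminate; the first /x/ deletes. → [hnasubeoxaude].
/regfoffiaddilluor/: /ff/ is a geminate; the first /f/ deletes. /dd/ is a geminate; the first /d/ deletes. /ll/ is a geminate; the first /l/ deletes. → [regfofiadiluor].
/viibbehheu/: /bb/ is a geminate; the first /b/ deletes. /hh/ is a geminate; the first /h/ deletes. → [viibeheu].

ovebiosuelie, hnasubeoxaude, regfofiadiluor, viibeheu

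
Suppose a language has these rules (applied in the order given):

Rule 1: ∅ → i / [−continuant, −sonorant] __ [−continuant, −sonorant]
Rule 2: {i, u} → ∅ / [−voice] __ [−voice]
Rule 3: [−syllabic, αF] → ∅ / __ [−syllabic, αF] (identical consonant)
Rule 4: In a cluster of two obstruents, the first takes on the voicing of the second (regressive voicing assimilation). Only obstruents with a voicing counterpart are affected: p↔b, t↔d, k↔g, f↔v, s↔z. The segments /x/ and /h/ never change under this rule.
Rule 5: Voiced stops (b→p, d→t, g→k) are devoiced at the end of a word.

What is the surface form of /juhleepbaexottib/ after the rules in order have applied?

Rule 1 (stop-cluster i-epenthesis): /p/ and /b/ form a stop–stop cluster, so [i] is inserted between them. /t/ and /t/ form a stop–stop cluster, so [i] is inserted between them. /juhleepbaexottib/ → juhleepibaexotitib.
Rule 2 (high vowel syncope): /i/ is a high vowel flanked by voiceless consonants /t/ and /t/, so it deletes. /juhleepibaexotitib/ → juhleepibaexottib.
Rule 3 (degemination): /tt/ is a geminate; the first /t/ deletes. /juhleepibaexottib/ → juhleepibaexotib.
Rule 4 (regressive voicing assimilation): no segment meets the environment; /juhleepibaexotib/ is unchanged.
Rule 5 (final devoicing): /b/ is a voiced stop in word-final position, so it devoices to [p]. /juhleepibaexotib/ → juhleepibaexotip.

juhleepibaexotip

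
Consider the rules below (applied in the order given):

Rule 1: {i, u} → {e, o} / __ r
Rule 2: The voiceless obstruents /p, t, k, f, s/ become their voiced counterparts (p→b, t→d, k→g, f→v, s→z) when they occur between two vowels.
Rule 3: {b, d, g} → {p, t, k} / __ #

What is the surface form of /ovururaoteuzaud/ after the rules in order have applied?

Rule 1 (pre-rhotic lowering): /u/ is a high vowel immediately before /r/, so it lowers to [o]. /u/ is a high vowel immediately before /r/, so it lowers to [o]. /ovururaoteuzaud/ → ovororaoteuzaud.
Rule 2 (intervocalic voicing): /t/ is a voiceless obstruent between vowels /o/ and /e/, so it voices to [d]. /ovororaoteuzaud/ → ovororaodeuzaud.
Rule 3 (final devoicing): /d/ is a voiced stop in word-final position, so it devoices to [t]. /ovororaodeuzaud/ → ovororaodeuzaut.

ovororaodeuzaut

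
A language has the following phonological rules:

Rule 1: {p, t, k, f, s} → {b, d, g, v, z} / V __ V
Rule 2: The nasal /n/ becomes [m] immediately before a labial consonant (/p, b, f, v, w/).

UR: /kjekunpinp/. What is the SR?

Rule 1 (intervocalic voicing): /k/ is a voiceless obstruent between vowels /e/ and /u/, so it voices to [g]. /kjekunpinp/ → kjegunpinp.
Rule 2 (nasal place assimilation): /n/ precedes the labial consonant /p/, so it assimilates in place to [m]. /n/ precedes the labial consonant /p/, so it assimilates in place to [m]. /kjegunpinp/ → kjegumpimp.

kjegumpimp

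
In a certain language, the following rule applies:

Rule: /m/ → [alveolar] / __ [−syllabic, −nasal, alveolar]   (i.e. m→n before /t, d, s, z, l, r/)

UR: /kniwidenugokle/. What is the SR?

kniwidenugokle

No segment of /kniwidenugokle/ meets the structural description of the rule, so the form surfaces unchanged.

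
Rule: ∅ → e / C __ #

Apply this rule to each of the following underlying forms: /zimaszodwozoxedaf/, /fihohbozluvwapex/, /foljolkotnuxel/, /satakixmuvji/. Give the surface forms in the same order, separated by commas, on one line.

/zimaszodwozoxedaf/: the form ends in the consonant /f/, so [e] is inserted word-finally. → [zimaszodwozoxedafe].
/fihohbozluvwapex/: the form ends in the consonant /x/, so [e] is inserted word-finally. → [fihohbozluvwapexe].
/foljolkotnuxel/: the form ends in the consonant /l/, so [e] is inserted word-finally. → [foljolkotnuxele].
/satakixmuvji/: the rule's environment is not met; surfaces unchanged as [satakixmuvji].

zimaszodwozoxedafe, fihohbozluvwapexe, foljolkotnuxele, satakixmuvji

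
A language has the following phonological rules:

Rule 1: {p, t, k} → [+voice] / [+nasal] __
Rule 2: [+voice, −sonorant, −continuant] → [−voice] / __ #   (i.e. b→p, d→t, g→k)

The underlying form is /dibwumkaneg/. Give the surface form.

dibwumganek

Rule 1 (post-nasal voicing): /k/ is a voiceless stop immediately after the nasal /m/, so it voices to [g]. /dibwumkaneg/ → dibwumganeg.
Rule 2 (final devoicing): /g/ is a voiced stop in word-final position, so it devoices to [k]. /dibwumganeg/ → dibwumganek.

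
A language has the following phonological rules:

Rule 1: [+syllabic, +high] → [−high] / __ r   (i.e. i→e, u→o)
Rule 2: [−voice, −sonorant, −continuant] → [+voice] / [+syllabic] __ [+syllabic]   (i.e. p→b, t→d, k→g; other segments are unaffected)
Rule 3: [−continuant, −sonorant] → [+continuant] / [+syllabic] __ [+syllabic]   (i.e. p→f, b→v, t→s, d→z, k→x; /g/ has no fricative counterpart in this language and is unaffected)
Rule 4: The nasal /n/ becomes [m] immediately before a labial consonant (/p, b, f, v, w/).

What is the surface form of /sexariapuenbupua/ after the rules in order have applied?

Rule 1 (pre-rhotic lowering): no segment meets the environment; /sexariapuenbupua/ is unchanged.
Rule 2 (intervocalic voicing): /p/ is a voiceless stop between vowels /a/ and /u/, so it voices to [b]. /p/ is a voiceless stop between vowels /u/ and /u/, so it voices to [b]. /sexariapuenbupua/ → sexariabuenbubua.
Rule 3 (intervocalic spirantization): /b/ is a stop between vowels /a/ and /u/, so it spirantizes to the fricative [v]. /b/ is a stop between vowels /u/ and /u/, so it spirantizes to the fricative [v]. /sexariabuenbubua/ → sexariavuenbuvua.
Rule 4 (nasal place assimilation): /n/ precedes the labial consonant /b/, so it assimilates in place to [m]. /sexariavuenbuvua/ → sexariavuembuvua.

sexariavuembuvua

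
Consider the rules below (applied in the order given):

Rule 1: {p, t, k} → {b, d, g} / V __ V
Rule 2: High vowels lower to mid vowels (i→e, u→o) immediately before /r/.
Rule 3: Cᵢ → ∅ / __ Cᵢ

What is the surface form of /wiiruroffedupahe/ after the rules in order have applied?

wierorofedubahe

Rule 1 (intervocalic voicing): /p/ is a voiceless stop between vowels /u/ and /a/, so it voices to [b]. /wiiruroffedupahe/ → wiiruroffedubahe.
Rule 2 (pre-rhotic lowering): /i/ is a high vowel immediately before /r/, so it lowers to [e]. /u/ is a high vowel immediately before /r/, so it lowers to [o]. /wiiruroffedubahe/ → wieroroffedubahe.
Rule 3 (degemination): /ff/ is a geminate; the first /f/ deletes. /wieroroffedubahe/ → wierorofedubahe.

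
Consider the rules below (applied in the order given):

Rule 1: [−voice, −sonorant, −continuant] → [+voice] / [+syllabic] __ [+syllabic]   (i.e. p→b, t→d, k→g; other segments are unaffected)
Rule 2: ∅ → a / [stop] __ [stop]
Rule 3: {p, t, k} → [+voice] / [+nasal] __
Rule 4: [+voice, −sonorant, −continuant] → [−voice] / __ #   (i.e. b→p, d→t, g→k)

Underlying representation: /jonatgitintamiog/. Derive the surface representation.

Rule 1 (intervocalic voicing): /t/ is a voiceless stop between vowels /i/ and /i/, so it voices to [d]. /jonatgitintamiog/ → jonatgidintamiog.
Rule 2 (stop-cluster a-epenthesis): /t/ and /g/ form a stop–stop cluster, so [a] is inserted between them. /jonatgidintamiog/ → jonatagidintamiog.
Rule 3 (post-nasal voicing): /t/ is a voiceless stop immediately after the nasal /n/, so it voices to [d]. /jonatagidintamiog/ → jonatagidindamiog.
Rule 4 (final devoicing): /g/ is a voiced stop in word-final position, so it devoices to [k]. /jonatagidindamiog/ → jonatagidindamiok.

jonatagidindamiok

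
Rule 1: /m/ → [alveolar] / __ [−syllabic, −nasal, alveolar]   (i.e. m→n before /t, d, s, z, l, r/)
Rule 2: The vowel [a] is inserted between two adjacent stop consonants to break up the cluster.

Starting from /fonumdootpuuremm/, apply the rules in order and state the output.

Rule 1 (nasal place assimilation): /m/ precedes the alveolar consonant /d/, so it assimilates in place to [n]. /fonumdootpuuremm/ → fonundootpuuremm.
Rule 2 (stop-cluster a-epenthesis): /t/ and /p/ form a stop–stop cluster, so [a] is inserted between them. /fonundootpuuremm/ → fonundootapuuremm.

fonundootapuuremm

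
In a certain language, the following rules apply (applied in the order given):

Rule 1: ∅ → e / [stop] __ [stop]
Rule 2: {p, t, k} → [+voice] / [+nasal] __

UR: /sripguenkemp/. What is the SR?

sripeguengemb

Rule 1 (stop-cluster e-epenthesis): /p/ and /g/ form a stop–stop cluster, so [e] is inserted between them. /sripguenkemp/ → sripeguenkemp.
Rule 2 (post-nasal voicing): /k/ is a voiceless stop immediately after the nasal /n/, so it voices to [g]. /p/ is a voiceless stop immediately after the nasal /m/, so it voices to [b]. /sripeguenkemp/ → sripeguengemb.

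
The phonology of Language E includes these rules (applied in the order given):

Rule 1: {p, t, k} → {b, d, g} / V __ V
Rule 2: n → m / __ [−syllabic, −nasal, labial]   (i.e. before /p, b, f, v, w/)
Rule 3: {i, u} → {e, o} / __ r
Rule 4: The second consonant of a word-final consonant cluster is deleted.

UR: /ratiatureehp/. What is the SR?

Rule 1 (intervocalic voicing): /t/ is a voiceless stop between vowels /a/ and /i/, so it voices to [d]. /t/ is a voiceless stop between vowels /a/ and /u/, so it voices to [d]. /ratiatureehp/ → radiadureehp.
Rule 2 (nasal place assimilation): no segment meets the environment; /radiadureehp/ is unchanged.
Rule 3 (pre-rhotic lowering): /u/ is a high vowel immediately before /r/, so it lowers to [o]. /radiadureehp/ → radiadoreehp.
Rule 4 (final cluster simplification): /p/ is the second consonant of a word-final cluster /hp/, so it deletes. /radiadoreehp/ → radiadoreeh.

radiadoreeh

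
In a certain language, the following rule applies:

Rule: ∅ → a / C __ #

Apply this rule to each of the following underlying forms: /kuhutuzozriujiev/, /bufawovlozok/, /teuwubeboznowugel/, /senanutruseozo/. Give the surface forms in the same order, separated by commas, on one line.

kuhutuzozriujieva, bufawovlozoka, teuwubeboznowugela, senanutruseozo

/kuhutuzozriujiev/: the form ends in the consonant /v/, so [a] is inserted word-finally. → [kuhutuzozriujieva].
/bufawovlozok/: the form ends in the consonant /k/, so [a] is inserted word-finally. → [bufawovlozoka].
/teuwubeboznowugel/: the form ends in the consonant /l/, so [a] is inserted word-finally. → [teuwubeboznowugela].
/senanutruseozo/: the rule's environment is not met; surfaces unchanged as [senanutruseozo].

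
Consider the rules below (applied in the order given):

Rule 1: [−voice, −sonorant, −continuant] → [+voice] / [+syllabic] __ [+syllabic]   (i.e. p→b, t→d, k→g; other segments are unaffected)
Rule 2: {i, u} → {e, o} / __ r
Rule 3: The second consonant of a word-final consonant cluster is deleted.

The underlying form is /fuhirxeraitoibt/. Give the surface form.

fuherxeraidoib

Rule 1 (intervocalic voicing): /t/ is a voiceless stop between vowels /i/ and /o/, so it voices to [d]. /fuhirxeraitoibt/ → fuhirxeraidoibt.
Rule 2 (pre-rhotic lowering): /i/ is a high vowel immediately before /r/, so it lowers to [e]. /fuhirxeraidoibt/ → fuherxeraidoibt.
Rule 3 (final cluster simplification): /t/ is the second consonant of a word-final cluster /bt/, so it deletes. /fuherxeraidoibt/ → fuherxeraidoib.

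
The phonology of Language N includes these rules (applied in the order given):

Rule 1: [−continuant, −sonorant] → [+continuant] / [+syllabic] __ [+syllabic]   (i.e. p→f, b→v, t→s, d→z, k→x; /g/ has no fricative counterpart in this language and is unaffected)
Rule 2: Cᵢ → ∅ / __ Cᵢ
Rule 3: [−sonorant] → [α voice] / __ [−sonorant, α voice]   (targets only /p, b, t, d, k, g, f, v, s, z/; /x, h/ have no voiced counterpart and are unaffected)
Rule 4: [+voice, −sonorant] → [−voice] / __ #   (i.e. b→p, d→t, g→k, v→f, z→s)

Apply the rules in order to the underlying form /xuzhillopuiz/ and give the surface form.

Rule 1 (intervocalic spirantization): /p/ is a stop between vowels /o/ and /u/, so it spirantizes to the fricative [f]. /xuzhillopuiz/ → xuzhillofuiz.
Rule 2 (degemination): /ll/ is a geminate; the first /l/ deletes. /xuzhillofuiz/ → xuzhilofuiz.
Rule 3 (regressive voicing assimilation): /z/ precedes the voiceless obstruent /h/, so it devoices to [s] by assimilation. /xuzhilofuiz/ → xushilofuiz.
Rule 4 (final devoicing): /z/ is a voiced obstruent in word-final position, so it devoices to [s]. /xushilofuiz/ → xushilofuis.

xushilofuis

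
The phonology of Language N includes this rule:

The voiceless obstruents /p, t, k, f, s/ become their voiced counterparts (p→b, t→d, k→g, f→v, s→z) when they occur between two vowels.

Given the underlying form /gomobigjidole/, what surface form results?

gomobigjidole

No segment of /gomobigjidole/ meets the structural description of the rule, so the form surfaces unchanged.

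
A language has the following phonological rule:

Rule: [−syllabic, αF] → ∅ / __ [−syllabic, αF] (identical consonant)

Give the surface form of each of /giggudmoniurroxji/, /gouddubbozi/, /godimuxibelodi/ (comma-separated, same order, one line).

gigudmoniuroxji, goudubozi, godimuxibelodi

/giggudmoniurroxji/: /gg/ is a geminate; the first /g/ deletes. /rr/ is a geminate; the first /r/ deletes. → [gigudmoniuroxji].
/gouddubbozi/: /dd/ is a geminate; the first /d/ deletes. /bb/ is a geminate; the first /b/ deletes. → [goudubozi].
/godimuxibelodi/: the rule's environment is not met; surfaces unchanged as [godimuxibelodi].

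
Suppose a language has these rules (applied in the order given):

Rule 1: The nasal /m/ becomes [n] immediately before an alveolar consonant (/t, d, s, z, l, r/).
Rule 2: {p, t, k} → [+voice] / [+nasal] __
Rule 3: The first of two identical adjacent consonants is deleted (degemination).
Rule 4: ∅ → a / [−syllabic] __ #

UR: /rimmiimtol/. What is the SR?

rimiindola

Rule 1 (nasal place assimilation): /m/ precedes the alveolar consonant /t/, so it assimilates in place to [n]. /rimmiimtol/ → rimmiintol.
Rule 2 (post-nasal voicing): /t/ is a voiceless stop immediately after the nasal /n/, so it voices to [d]. /rimmiintol/ → rimmiindol.
Rule 3 (degemination): /mm/ is a geminate; the first /m/ deletes. /rimmiindol/ → rimiindol.
Rule 4 (final a-epenthesis): the form ends in the consonant /l/, so [a] is inserted word-finally. /rimiindol/ → rimiindola.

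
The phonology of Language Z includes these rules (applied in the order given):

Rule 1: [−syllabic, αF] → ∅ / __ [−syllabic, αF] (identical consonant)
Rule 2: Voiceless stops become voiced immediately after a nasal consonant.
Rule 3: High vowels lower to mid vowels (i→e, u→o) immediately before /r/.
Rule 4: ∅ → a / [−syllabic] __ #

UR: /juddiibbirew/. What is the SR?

Rule 1 (degemination): /dd/ is a geminate; the first /d/ deletes. /bb/ is a geminate; the first /b/ deletes. /juddiibbirew/ → judiibirew.
Rule 2 (post-nasal voicing): no segment meets the environment; /judiibirew/ is unchanged.
Rule 3 (pre-rhotic lowering): /i/ is a high vowel immediately before /r/, so it lowers to [e]. /judiibirew/ → judiiberew.
Rule 4 (final a-epenthesis): the form ends in the consonant /w/, so [a] is inserted word-finally. /judiiberew/ → judiiberewa.

judiiberewa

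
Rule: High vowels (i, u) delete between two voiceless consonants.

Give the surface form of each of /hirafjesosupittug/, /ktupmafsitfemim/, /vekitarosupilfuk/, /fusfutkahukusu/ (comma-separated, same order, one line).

hirafjesospttug, ktpmafstfemim, vektarospilfk, fsftkahksu

/hirafjesosupittug/: /u/ is a high vowel flanked by voiceless consonants /s/ and /p/, so it deletes. /i/ is a high vowel flanked by voiceless consonants /p/ and /t/, so it deletes. → [hirafjesospttug].
/ktupmafsitfemim/: /u/ is a high vowel flanked by voiceless consonants /t/ and /p/, so it deletes. /i/ is a high vowel flanked by voiceless consonants /s/ and /t/, so it deletes. → [ktpmafstfemim].
/vekitarosupilfuk/: /i/ is a high vowel flanked by voiceless consonants /k/ and /t/, so it deletes. /u/ is a high vowel flanked by voiceless consonants /s/ and /p/, so it deletes. /u/ is a high vowel flanked by voiceless consonants /f/ and /k/, so it deletes. → [vektarospilfk].
/fusfutkahukusu/: /u/ is a high vowel flanked by voiceless consonants /f/ and /s/, so it deletes. /u/ is a high vowel flanked by voiceless consonants /f/ and /t/, so it deletes. /u/ is a high vowel flanked by voiceless consonants /h/ and /k/, so it deletes. /u/ is a high vowel flanked by voiceless consonants /k/ and /s/, so it deletes. → [fsftkahksu].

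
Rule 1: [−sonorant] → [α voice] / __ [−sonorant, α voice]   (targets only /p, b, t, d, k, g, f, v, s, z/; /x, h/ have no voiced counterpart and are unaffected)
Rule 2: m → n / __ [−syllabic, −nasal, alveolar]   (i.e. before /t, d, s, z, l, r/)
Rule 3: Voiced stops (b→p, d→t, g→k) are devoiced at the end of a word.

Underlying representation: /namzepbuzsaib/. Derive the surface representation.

Rule 1 (regressive voicing assimilation): /p/ precedes the voiced obstruent /b/, so it voices to [b] by assimilation. /z/ precedes the voiceless obstruent /s/, so it devoices to [s] by assimilation. /namzepbuzsaib/ → namzebbussaib.
Rule 2 (nasal place assimilation): /m/ precedes the alveolar consonant /z/, so it assimilates in place to [n]. /namzebbussaib/ → nanzebbussaib.
Rule 3 (final devoicing): /b/ is a voiced stop in word-final position, so it devoices to [p]. /nanzebbussaib/ → nanzebbussaip.

nanzebbussaip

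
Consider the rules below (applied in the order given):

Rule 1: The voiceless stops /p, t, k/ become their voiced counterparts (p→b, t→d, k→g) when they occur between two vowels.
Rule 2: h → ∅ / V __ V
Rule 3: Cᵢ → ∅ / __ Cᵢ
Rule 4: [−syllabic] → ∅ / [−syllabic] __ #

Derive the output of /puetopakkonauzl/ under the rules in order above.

Rule 1 (intervocalic voicing): /t/ is a voiceless stop between vowels /e/ and /o/, so it voices to [d]. /p/ is a voiceless stop between vowels /o/ and /a/, so it voices to [b]. /puetopakkonauzl/ → puedobakkonauzl.
Rule 2 (intervocalic h-deletion): no segment meets the environment; /puedobakkonauzl/ is unchanged.
Rule 3 (degemination): /kk/ is a geminate; the first /k/ deletes. /puedobakkonauzl/ → puedobakonauzl.
Rule 4 (final cluster simplification): /l/ is the second consonant of a word-final cluster /zl/, so it deletes. /puedobakonauzl/ → puedobakonauz.

puedobakonauz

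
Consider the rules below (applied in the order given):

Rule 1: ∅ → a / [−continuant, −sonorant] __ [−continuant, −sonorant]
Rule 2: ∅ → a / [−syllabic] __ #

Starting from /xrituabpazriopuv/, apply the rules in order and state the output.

Rule 1 (stop-cluster a-epenthesis): /b/ and /p/ form a stop–stop cluster, so [a] is inserted between them. /xrituabpazriopuv/ → xrituabapazriopuv.
Rule 2 (final a-epenthesis): the form ends in the consonant /v/, so [a] is inserted word-finally. /xrituabapazriopuv/ → xrituabapazriopuva.

xrituabapazriopuva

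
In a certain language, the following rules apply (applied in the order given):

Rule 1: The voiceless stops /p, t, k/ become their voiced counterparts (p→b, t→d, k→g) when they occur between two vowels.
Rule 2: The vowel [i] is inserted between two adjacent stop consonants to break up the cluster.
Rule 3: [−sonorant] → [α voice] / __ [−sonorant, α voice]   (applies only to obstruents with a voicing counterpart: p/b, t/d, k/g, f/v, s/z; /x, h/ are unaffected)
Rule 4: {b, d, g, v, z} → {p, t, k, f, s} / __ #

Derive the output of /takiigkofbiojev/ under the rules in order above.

Rule 1 (intervocalic voicing): /k/ is a voiceless stop between vowels /a/ and /i/, so it voices to [g]. /takiigkofbiojev/ → tagiigkofbiojev.
Rule 2 (stop-cluster i-epenthesis): /g/ and /k/ form a stop–stop cluster, so [i] is inserted between them. /tagiigkofbiojev/ → tagiigikofbiojev.
Rule 3 (regressive voicing assimilation): /f/ precedes the voiced obstruent /b/, so it voices to [v] by assimilation. /tagiigikofbiojev/ → tagiigikovbiojev.
Rule 4 (final devoicing): /v/ is a voiced obstruent in word-final position, so it devoices to [f]. /tagiigikovbiojev/ → tagiigikovbiojef.

tagiigikovbiojef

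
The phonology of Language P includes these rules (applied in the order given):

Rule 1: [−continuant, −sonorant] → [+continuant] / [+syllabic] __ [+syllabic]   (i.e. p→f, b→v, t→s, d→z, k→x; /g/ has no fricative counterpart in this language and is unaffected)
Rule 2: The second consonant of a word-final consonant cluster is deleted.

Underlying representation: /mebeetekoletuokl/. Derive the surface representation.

Rule 1 (intervocalic spirantization): /b/ is a stop between vowels /e/ and /e/, so it spirantizes to the fricative [v]. /t/ is a stop between vowels /e/ and /e/, so it spirantizes to the fricative [s]. /k/ is a stop between vowels /e/ and /o/, so it spirantizes to the fricative [x]. /t/ is a stop between vowels /e/ and /u/, so it spirantizes to the fricative [s]. /mebeetekoletuokl/ → meveesexolesuokl.
Rule 2 (final cluster simplification): /l/ is the second consonant of a word-final cluster /kl/, so it deletes. /meveesexolesuokl/ → meveesexolesuok.

meveesexolesuok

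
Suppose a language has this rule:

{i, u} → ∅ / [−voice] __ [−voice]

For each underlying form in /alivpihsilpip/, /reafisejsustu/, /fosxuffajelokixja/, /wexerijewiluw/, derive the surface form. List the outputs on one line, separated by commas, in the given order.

/alivpihsilpip/: /i/ is a high vowel flanked by voiceless consonants /p/ and /h/, so it deletes. /i/ is a high vowel flanked by voiceless consonants /p/ and /p/, so it deletes. → [alivphsilpp].
/reafisejsustu/: /i/ is a high vowel flanked by voiceless consonants /f/ and /s/, so it deletes. /u/ is a high vowel flanked by voiceless consonants /s/ and /s/, so it deletes. → [reafsejsstu].
/fosxuffajelokixja/: /u/ is a high vowel flanked by voiceless consonants /x/ and /f/, so it deletes. /i/ is a high vowel flanked by voiceless consonants /k/ and /x/, so it deletes. → [fosxffajelokxja].
/wexerijewiluw/: the rule's environment is not met; surfaces unchanged as [wexerijewiluw].

alivphsilpp, reafsejsstu, fosxffajelokxja, wexerijewiluw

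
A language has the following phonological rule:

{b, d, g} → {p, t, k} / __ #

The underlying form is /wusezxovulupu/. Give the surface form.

wusezxovulupu

No segment of /wusezxovulupu/ meets the structural description of the rule, so the form surfaces unchanged.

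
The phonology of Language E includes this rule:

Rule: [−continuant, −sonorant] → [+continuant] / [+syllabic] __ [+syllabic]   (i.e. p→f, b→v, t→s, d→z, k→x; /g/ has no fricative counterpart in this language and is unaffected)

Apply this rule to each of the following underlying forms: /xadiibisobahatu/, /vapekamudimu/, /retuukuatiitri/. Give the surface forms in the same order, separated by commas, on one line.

/xadiibisobahatu/: /d/ is a stop between vowels /a/ and /i/, so it spirantizes to the fricative [z]. /b/ is a stop between vowels /i/ and /i/, so it spirantizes to the fricative [v]. /b/ is a stop between vowels /o/ and /a/, so it spirantizes to the fricative [v]. /t/ is a stop between vowels /a/ and /u/, so it spirantizes to the fricative [s]. → [xaziivisovahasu].
/vapekamudimu/: /p/ is a stop between vowels /a/ and /e/, so it spirantizes to the fricative [f]. /k/ is a stop between vowels /e/ and /a/, so it spirantizes to the fricative [x]. /d/ is a stop between vowels /u/ and /i/, so it spirantizes to the fricative [z]. → [vafexamuzimu].
/retuukuatiitri/: /t/ is a stop between vowels /e/ and /u/, so it spirantizes to the fricative [s]. /k/ is a stop between vowels /u/ and /u/, so it spirantizes to the fricative [x]. /t/ is a stop between vowels /a/ and /i/, so it spirantizes to the fricative [s]. → [resuuxuasiitri].

xaziivisovahasu, vafexamuzimu, resuuxuasiitri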